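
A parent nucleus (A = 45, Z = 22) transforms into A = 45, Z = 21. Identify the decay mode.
ΔA = 0, ΔZ = -1 ⇒ beta-plus decay (β⁺) or electron capture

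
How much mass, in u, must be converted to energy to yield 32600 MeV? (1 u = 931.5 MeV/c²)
m = E/c² = 35 u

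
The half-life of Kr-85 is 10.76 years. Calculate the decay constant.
λ = ln(2)/t½ = 0.06442 year⁻¹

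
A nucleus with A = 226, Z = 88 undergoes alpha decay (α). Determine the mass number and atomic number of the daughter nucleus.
Daughter: A = 222, Z = 86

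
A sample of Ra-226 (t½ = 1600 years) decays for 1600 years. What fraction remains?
N/N₀ = (1/2)^(t/t½) = 0.5 = 50%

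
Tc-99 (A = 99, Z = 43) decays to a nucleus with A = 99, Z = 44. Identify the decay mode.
ΔA = 0, ΔZ = +1 ⇒ beta-minus decay (β⁻)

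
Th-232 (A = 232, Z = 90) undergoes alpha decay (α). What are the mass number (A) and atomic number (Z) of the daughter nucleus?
Daughter: A = 228, Z = 88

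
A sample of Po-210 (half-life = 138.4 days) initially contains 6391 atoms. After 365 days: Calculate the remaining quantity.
N = N₀(1/2)^(t/t½) = 1027 atoms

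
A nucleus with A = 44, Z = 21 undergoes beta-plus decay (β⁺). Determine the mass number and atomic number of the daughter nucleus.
Daughter: A = 44, Z = 20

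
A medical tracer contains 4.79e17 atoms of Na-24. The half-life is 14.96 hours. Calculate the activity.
A = λN = 2.219e16 decays/hour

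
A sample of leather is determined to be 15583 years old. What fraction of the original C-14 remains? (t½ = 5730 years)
N/N₀ = (1/2)^(t/t½) = 0.1518 = 15.2%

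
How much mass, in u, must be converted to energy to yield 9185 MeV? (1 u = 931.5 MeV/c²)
m = E/c² = 9.86 u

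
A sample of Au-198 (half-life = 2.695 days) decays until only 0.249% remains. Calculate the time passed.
t = t½ × log₂(N₀/N) = 23.31 days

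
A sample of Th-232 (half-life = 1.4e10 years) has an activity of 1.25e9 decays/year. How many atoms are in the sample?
N = A/λ = 2.525e19 atoms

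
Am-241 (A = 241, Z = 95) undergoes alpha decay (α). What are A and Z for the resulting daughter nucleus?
Daughter: A = 237, Z = 93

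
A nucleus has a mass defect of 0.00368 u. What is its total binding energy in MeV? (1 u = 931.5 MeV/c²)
B.E. = Δm × 931.5 = 3.428 MeV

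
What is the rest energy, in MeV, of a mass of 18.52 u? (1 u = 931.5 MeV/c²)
E = mc² = 17250 MeV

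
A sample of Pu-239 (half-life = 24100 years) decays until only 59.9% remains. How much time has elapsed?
t = t½ × log₂(N₀/N) = 17820 years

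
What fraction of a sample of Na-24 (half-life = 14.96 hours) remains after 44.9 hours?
N/N₀ = (1/2)^(t/t½) = 0.1249 = 12.5%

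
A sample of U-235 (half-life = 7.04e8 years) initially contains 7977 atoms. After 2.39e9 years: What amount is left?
N = N₀(1/2)^(t/t½) = 758.4 atoms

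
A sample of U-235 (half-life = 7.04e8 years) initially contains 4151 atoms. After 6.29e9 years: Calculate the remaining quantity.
N = N₀(1/2)^(t/t½) = 8.483 atoms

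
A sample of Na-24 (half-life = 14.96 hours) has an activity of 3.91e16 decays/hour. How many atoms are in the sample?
N = A/λ = 8.439e17 atoms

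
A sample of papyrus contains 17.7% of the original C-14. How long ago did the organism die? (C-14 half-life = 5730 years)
Age = t½ × log₂(1/ratio) = 14310 years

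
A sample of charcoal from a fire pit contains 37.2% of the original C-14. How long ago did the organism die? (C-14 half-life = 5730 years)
Age = t½ × log₂(1/ratio) = 8175 years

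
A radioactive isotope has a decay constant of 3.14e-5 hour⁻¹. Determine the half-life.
t½ = ln(2)/λ = 22070 hours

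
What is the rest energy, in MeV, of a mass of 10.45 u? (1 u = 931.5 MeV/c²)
E = mc² = 9734 MeV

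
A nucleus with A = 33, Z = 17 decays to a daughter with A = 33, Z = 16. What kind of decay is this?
ΔA = 0, ΔZ = -1 ⇒ beta-plus decay (β⁺) or electron capture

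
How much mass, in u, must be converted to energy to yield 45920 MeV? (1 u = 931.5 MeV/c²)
m = E/c² = 49.3 u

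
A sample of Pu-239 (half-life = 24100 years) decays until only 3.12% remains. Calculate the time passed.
t = t½ × log₂(N₀/N) = 1.206e5 years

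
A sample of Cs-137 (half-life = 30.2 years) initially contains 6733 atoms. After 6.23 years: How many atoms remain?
N = N₀(1/2)^(t/t½) = 5836 atoms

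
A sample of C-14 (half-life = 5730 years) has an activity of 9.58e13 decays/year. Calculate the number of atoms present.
N = A/λ = 7.919e17 atoms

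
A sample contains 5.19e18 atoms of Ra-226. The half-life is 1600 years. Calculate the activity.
A = λN = 2.248e15 decays/year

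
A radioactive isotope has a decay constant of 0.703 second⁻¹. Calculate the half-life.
t½ = ln(2)/λ = 0.986 seconds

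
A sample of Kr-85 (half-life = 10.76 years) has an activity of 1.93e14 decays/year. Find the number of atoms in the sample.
N = A/λ = 2.996e15 atoms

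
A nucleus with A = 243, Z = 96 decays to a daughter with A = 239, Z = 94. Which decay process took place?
ΔA = -4, ΔZ = -2 ⇒ alpha decay (α)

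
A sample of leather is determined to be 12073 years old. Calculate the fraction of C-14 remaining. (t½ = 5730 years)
N/N₀ = (1/2)^(t/t½) = 0.2321 = 23.2%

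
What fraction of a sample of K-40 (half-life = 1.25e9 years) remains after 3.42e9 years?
N/N₀ = (1/2)^(t/t½) = 0.1501 = 15%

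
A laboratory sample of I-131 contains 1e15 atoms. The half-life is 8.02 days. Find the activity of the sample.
A = λN = 8.643e13 decays/day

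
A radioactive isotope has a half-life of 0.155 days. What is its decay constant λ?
λ = ln(2)/t½ = 4.472 day⁻¹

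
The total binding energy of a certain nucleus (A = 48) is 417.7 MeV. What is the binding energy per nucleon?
B.E./A = 417.7/48 = 8.702 MeV/nucleon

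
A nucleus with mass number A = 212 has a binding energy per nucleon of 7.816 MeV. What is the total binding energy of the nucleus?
B.E. = 7.816 × 212 = 1657 MeV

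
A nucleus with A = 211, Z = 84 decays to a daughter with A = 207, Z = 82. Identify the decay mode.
ΔA = -4, ΔZ = -2 ⇒ alpha decay (α)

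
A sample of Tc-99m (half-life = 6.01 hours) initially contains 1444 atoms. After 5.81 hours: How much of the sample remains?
N = N₀(1/2)^(t/t½) = 738.8 atoms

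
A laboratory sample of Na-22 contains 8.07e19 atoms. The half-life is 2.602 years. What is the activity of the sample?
A = λN = 2.15e19 decays/year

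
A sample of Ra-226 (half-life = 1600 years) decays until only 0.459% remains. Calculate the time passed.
t = t½ × log₂(N₀/N) = 12430 years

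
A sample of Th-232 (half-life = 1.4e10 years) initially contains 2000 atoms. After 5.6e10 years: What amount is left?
N = N₀(1/2)^(t/t½) = 125 atoms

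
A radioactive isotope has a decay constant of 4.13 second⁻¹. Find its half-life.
t½ = ln(2)/λ = 0.1678 seconds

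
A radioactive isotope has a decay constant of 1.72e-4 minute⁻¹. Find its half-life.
t½ = ln(2)/λ = 4030 minutes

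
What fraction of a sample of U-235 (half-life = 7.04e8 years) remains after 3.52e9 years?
N/N₀ = (1/2)^(t/t½) = 0.03125 = 3.12%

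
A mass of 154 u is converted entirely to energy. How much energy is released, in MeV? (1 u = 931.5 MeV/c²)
E = mc² = 1.435e5 MeV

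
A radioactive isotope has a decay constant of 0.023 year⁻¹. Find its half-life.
t½ = ln(2)/λ = 30.14 years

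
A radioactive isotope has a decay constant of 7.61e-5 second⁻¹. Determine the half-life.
t½ = ln(2)/λ = 9108 seconds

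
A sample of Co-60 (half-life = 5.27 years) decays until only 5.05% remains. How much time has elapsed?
t = t½ × log₂(N₀/N) = 22.7 years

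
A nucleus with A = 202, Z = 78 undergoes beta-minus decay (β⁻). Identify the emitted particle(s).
β⁻: electron (e⁻) + antineutrino (ν̄ₑ)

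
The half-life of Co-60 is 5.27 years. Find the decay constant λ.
λ = ln(2)/t½ = 0.1315 year⁻¹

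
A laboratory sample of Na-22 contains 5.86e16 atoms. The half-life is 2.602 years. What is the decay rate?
A = λN = 1.561e16 decays/year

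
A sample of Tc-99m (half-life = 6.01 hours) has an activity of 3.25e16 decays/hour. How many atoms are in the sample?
N = A/λ = 2.818e17 atoms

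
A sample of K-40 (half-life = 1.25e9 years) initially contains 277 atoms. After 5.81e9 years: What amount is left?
N = N₀(1/2)^(t/t½) = 11.05 atoms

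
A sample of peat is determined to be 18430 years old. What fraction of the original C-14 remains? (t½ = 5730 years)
N/N₀ = (1/2)^(t/t½) = 0.1076 = 10.8%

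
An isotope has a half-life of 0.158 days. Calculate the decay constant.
λ = ln(2)/t½ = 4.387 day⁻¹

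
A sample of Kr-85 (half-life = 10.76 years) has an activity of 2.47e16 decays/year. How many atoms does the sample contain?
N = A/λ = 3.834e17 atoms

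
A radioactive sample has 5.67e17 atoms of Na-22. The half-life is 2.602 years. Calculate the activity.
A = λN = 1.51e17 decays/year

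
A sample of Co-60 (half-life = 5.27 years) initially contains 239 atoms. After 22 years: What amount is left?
N = N₀(1/2)^(t/t½) = 13.24 atoms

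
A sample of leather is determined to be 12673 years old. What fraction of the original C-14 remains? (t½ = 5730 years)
N/N₀ = (1/2)^(t/t½) = 0.2159 = 21.6%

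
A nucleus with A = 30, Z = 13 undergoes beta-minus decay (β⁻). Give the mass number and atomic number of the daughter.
Daughter: A = 30, Z = 14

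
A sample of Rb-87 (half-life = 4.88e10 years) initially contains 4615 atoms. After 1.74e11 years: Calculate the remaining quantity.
N = N₀(1/2)^(t/t½) = 389.8 atoms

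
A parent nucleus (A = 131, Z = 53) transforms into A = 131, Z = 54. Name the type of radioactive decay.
ΔA = 0, ΔZ = +1 ⇒ beta-minus decay (β⁻)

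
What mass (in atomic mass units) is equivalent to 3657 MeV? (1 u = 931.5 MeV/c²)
m = E/c² = 3.926 u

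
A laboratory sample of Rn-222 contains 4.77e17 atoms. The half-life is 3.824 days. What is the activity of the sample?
A = λN = 8.646e16 decays/day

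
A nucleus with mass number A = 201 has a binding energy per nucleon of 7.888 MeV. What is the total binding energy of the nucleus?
B.E. = 7.888 × 201 = 1585 MeV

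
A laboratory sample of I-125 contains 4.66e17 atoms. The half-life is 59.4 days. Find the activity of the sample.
A = λN = 5.438e15 decays/day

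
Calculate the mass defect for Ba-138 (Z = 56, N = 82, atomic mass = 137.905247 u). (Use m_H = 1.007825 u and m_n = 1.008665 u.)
Δm = Z·m_H + N·m_n − M = 1.243 u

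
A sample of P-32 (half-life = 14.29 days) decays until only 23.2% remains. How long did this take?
t = t½ × log₂(N₀/N) = 30.12 days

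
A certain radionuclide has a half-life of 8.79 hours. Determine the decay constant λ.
λ = ln(2)/t½ = 0.07886 hour⁻¹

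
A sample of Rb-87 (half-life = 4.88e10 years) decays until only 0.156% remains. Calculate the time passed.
t = t½ × log₂(N₀/N) = 4.55e11 years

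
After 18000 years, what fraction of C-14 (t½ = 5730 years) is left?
N/N₀ = (1/2)^(t/t½) = 0.1133 = 11.3%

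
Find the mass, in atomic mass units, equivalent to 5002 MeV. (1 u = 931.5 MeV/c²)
m = E/c² = 5.37 u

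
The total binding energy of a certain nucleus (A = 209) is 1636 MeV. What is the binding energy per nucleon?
B.E./A = 1636/209 = 7.828 MeV/nucleon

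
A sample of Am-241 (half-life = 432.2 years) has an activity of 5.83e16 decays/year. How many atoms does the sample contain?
N = A/λ = 3.635e19 atoms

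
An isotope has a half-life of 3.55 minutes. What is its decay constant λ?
λ = ln(2)/t½ = 0.1953 minute⁻¹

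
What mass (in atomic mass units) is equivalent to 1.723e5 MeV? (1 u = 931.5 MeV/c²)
m = E/c² = 185 u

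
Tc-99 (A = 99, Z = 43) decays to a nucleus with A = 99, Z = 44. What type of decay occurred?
ΔA = 0, ΔZ = +1 ⇒ beta-minus decay (β⁻)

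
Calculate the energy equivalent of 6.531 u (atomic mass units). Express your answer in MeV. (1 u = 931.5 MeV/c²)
E = mc² = 6084 MeV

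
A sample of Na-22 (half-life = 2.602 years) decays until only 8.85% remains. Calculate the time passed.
t = t½ × log₂(N₀/N) = 9.102 years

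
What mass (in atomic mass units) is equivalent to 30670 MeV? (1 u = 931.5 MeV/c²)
m = E/c² = 32.93 u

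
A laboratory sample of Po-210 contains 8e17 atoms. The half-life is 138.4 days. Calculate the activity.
A = λN = 4.007e15 decays/day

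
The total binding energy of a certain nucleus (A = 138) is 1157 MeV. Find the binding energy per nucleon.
B.E./A = 1157/138 = 8.384 MeV/nucleon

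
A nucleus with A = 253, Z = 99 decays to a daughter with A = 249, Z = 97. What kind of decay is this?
ΔA = -4, ΔZ = -2 ⇒ alpha decay (α)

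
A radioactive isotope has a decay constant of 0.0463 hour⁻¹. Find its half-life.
t½ = ln(2)/λ = 14.97 hours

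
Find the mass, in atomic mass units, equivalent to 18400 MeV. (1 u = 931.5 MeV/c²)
m = E/c² = 19.75 u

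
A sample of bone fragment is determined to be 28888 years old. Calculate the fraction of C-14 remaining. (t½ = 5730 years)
N/N₀ = (1/2)^(t/t½) = 0.03036 = 3.04%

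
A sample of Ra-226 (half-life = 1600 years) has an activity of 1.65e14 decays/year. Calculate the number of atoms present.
N = A/λ = 3.809e17 atoms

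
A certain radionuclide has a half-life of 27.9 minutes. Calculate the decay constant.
λ = ln(2)/t½ = 0.02484 minute⁻¹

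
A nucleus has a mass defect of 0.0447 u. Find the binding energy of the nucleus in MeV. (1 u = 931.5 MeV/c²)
B.E. = Δm × 931.5 = 41.64 MeV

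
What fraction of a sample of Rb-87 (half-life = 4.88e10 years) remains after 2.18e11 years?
N/N₀ = (1/2)^(t/t½) = 0.04521 = 4.52%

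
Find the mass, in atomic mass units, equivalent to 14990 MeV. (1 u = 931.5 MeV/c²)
m = E/c² = 16.09 u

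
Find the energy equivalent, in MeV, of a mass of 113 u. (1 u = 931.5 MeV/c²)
E = mc² = 1.053e5 MeV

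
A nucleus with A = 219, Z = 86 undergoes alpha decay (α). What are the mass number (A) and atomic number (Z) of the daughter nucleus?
Daughter: A = 215, Z = 84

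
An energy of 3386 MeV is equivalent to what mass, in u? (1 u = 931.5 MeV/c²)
m = E/c² = 3.635 u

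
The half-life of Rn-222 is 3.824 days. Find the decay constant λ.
λ = ln(2)/t½ = 0.1813 day⁻¹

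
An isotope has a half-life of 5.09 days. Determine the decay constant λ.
λ = ln(2)/t½ = 0.1362 day⁻¹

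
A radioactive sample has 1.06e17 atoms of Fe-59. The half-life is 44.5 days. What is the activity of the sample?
A = λN = 1.651e15 decays/day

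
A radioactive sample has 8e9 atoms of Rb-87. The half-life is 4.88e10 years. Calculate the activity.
A = λN = 0.1136 decays/year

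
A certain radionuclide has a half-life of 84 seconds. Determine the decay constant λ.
λ = ln(2)/t½ = 0.008252 second⁻¹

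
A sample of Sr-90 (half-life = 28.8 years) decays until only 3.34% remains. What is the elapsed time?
t = t½ × log₂(N₀/N) = 141.2 years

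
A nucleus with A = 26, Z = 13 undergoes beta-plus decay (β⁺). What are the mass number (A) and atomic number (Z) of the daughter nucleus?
Daughter: A = 26, Z = 12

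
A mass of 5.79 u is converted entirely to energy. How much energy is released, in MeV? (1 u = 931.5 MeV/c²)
E = mc² = 5393 MeV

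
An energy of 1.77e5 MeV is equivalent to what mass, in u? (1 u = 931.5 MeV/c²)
m = E/c² = 190 u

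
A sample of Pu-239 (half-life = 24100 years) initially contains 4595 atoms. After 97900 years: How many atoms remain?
N = N₀(1/2)^(t/t½) = 275.1 atoms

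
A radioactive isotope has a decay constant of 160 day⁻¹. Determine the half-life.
t½ = ln(2)/λ = 0.004332 days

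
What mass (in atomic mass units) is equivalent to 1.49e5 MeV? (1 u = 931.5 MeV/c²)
m = E/c² = 160 u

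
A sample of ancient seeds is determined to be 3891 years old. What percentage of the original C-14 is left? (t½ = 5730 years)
N/N₀ = (1/2)^(t/t½) = 0.6246 = 62.5%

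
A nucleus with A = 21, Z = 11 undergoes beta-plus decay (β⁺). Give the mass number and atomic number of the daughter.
Daughter: A = 21, Z = 10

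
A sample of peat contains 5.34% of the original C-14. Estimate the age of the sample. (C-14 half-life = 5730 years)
Age = t½ × log₂(1/ratio) = 24220 years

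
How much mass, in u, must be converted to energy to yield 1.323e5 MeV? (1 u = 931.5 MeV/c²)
m = E/c² = 142 u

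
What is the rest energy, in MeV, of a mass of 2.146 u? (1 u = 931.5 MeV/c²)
E = mc² = 1999 MeV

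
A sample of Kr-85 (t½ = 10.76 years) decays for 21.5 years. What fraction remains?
N/N₀ = (1/2)^(t/t½) = 0.2503 = 25%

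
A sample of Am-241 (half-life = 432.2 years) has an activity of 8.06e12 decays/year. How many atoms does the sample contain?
N = A/λ = 5.026e15 atoms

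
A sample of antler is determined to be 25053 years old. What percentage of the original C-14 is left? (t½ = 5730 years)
N/N₀ = (1/2)^(t/t½) = 0.04829 = 4.83%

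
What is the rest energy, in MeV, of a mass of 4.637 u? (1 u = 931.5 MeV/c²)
E = mc² = 4319 MeV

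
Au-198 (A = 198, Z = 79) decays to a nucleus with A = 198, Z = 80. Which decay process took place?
ΔA = 0, ΔZ = +1 ⇒ beta-minus decay (β⁻)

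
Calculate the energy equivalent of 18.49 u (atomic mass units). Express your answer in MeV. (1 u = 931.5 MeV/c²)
E = mc² = 17220 MeV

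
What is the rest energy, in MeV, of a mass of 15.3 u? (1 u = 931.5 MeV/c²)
E = mc² = 14250 MeV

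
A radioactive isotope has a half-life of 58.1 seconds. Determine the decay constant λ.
λ = ln(2)/t½ = 0.01193 second⁻¹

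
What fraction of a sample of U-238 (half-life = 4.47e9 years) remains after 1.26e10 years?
N/N₀ = (1/2)^(t/t½) = 0.1417 = 14.2%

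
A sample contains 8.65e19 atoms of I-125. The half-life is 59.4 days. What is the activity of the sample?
A = λN = 1.009e18 decays/day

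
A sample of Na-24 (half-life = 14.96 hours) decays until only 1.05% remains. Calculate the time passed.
t = t½ × log₂(N₀/N) = 98.34 hours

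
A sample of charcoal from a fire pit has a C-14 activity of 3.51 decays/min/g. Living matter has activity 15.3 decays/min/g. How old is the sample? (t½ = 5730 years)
Age = t½ × log₂(A₀/A) = 12170 years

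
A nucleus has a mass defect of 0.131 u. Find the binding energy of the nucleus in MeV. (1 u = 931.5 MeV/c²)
B.E. = Δm × 931.5 = 122 MeV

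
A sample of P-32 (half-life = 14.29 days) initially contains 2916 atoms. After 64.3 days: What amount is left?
N = N₀(1/2)^(t/t½) = 128.9 atoms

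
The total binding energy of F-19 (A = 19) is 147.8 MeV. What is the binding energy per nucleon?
B.E./A = 147.8/19 = 7.779 MeV/nucleon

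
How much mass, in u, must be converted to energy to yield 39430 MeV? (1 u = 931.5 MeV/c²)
m = E/c² = 42.33 u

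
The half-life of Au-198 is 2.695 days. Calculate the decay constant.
λ = ln(2)/t½ = 0.2572 day⁻¹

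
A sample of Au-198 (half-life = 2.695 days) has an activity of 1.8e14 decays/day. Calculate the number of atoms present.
N = A/λ = 6.999e14 atoms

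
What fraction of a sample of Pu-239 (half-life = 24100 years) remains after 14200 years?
N/N₀ = (1/2)^(t/t½) = 0.6647 = 66.5%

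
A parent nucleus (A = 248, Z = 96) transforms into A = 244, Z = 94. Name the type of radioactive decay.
ΔA = -4, ΔZ = -2 ⇒ alpha decay (α)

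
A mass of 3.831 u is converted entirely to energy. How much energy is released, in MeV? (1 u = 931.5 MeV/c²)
E = mc² = 3569 MeV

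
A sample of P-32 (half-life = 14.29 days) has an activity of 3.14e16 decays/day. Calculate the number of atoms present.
N = A/λ = 6.473e17 atoms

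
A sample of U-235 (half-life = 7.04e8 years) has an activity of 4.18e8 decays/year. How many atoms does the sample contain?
N = A/λ = 4.245e17 atoms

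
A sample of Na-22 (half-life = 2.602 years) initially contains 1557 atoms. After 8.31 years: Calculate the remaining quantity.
N = N₀(1/2)^(t/t½) = 170.2 atoms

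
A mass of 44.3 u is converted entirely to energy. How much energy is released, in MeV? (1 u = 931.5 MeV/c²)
E = mc² = 41270 MeV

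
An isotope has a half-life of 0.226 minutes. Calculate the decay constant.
λ = ln(2)/t½ = 3.067 minute⁻¹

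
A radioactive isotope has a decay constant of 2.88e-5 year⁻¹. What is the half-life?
t½ = ln(2)/λ = 24070 years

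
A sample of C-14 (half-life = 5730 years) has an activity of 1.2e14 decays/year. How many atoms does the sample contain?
N = A/λ = 9.92e17 atoms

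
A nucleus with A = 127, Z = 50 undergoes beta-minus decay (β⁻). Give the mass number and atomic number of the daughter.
Daughter: A = 127, Z = 51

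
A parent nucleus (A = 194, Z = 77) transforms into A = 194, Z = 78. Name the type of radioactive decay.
ΔA = 0, ΔZ = +1 ⇒ beta-minus decay (β⁻)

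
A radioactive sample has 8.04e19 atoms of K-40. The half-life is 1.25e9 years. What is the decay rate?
A = λN = 4.458e10 decays/year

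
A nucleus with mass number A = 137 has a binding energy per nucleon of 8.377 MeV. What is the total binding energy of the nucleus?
B.E. = 8.377 × 137 = 1148 MeV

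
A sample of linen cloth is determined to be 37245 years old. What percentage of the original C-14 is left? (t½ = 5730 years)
N/N₀ = (1/2)^(t/t½) = 0.01105 = 1.1%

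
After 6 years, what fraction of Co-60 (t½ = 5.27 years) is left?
N/N₀ = (1/2)^(t/t½) = 0.4542 = 45.4%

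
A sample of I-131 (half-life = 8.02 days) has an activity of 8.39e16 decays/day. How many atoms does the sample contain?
N = A/λ = 9.708e17 atoms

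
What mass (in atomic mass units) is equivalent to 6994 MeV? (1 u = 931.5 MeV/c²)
m = E/c² = 7.508 u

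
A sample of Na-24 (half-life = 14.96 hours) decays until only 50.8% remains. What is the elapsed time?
t = t½ × log₂(N₀/N) = 14.62 hours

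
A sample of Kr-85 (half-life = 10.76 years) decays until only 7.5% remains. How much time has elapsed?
t = t½ × log₂(N₀/N) = 40.21 years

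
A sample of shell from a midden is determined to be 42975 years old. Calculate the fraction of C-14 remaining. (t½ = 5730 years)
N/N₀ = (1/2)^(t/t½) = 0.005524 = 0.552%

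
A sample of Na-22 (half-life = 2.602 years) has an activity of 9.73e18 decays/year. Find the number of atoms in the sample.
N = A/λ = 3.653e19 atoms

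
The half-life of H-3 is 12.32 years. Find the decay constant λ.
λ = ln(2)/t½ = 0.05626 year⁻¹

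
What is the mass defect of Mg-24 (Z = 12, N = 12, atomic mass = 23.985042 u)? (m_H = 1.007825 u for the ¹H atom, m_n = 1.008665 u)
Δm = Z·m_H + N·m_n − M = 0.2128 u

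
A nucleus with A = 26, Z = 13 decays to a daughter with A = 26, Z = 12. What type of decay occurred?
ΔA = 0, ΔZ = -1 ⇒ beta-plus decay (β⁺) or electron capture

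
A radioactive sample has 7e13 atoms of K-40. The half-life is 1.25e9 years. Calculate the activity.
A = λN = 38820 decays/year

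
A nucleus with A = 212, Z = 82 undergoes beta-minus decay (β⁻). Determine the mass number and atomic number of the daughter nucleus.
Daughter: A = 212, Z = 83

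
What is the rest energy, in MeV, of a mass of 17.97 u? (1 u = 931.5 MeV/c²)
E = mc² = 16740 MeV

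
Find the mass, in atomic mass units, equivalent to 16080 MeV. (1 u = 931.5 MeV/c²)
m = E/c² = 17.26 u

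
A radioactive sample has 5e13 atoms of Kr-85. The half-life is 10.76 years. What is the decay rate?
A = λN = 3.221e12 decays/year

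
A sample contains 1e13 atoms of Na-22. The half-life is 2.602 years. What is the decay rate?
A = λN = 2.664e12 decays/year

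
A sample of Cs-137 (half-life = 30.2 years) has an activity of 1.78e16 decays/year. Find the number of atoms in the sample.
N = A/λ = 7.755e17 atoms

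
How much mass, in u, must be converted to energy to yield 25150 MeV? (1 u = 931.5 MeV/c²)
m = E/c² = 27 u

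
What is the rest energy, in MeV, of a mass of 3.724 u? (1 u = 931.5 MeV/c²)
E = mc² = 3469 MeV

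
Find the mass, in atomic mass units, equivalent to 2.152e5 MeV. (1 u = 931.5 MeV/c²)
m = E/c² = 231 u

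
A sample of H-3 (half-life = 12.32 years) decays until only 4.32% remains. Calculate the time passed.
t = t½ × log₂(N₀/N) = 55.84 years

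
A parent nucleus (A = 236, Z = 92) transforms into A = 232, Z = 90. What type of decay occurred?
ΔA = -4, ΔZ = -2 ⇒ alpha decay (α)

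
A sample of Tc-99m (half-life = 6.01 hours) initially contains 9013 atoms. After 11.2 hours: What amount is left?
N = N₀(1/2)^(t/t½) = 2477 atoms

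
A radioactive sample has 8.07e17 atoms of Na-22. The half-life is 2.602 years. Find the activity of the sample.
A = λN = 2.15e17 decays/year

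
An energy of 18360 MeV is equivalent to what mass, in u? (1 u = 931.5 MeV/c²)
m = E/c² = 19.71 u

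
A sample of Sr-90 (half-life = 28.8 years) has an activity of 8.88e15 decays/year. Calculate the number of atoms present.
N = A/λ = 3.69e17 atoms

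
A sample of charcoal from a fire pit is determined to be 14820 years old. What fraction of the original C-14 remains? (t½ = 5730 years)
N/N₀ = (1/2)^(t/t½) = 0.1665 = 16.7%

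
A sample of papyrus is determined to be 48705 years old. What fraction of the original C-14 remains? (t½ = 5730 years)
N/N₀ = (1/2)^(t/t½) = 0.002762 = 0.276%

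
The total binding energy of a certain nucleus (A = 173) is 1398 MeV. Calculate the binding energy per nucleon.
B.E./A = 1398/173 = 8.081 MeV/nucleon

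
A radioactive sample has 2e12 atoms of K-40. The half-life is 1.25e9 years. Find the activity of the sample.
A = λN = 1109 decays/year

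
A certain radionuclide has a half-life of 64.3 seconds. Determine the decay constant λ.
λ = ln(2)/t½ = 0.01078 second⁻¹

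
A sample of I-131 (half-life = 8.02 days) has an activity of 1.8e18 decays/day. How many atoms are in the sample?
N = A/λ = 2.083e19 atoms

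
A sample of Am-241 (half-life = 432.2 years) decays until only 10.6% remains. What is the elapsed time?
t = t½ × log₂(N₀/N) = 1399 years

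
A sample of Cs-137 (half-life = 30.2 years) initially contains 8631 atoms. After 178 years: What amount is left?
N = N₀(1/2)^(t/t½) = 145.1 atoms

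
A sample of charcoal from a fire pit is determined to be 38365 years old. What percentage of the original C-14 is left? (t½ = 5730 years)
N/N₀ = (1/2)^(t/t½) = 0.009649 = 0.965%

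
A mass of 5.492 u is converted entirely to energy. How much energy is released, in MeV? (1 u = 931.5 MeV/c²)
E = mc² = 5116 MeV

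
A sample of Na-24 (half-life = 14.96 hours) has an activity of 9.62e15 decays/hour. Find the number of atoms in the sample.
N = A/λ = 2.076e17 atoms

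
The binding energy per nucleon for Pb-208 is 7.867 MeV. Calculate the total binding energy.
B.E. = 7.867 × 208 = 1636 MeV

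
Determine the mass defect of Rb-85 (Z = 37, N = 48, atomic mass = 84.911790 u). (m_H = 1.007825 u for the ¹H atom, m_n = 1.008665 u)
Δm = Z·m_H + N·m_n − M = 0.7937 u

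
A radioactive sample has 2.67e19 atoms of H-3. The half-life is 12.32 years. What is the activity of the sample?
A = λN = 1.502e18 decays/year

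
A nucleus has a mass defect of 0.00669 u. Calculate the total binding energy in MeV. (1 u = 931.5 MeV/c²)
B.E. = Δm × 931.5 = 6.232 MeV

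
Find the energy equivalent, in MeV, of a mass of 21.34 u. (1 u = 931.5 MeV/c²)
E = mc² = 19880 MeV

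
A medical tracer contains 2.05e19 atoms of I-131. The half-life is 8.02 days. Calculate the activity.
A = λN = 1.772e18 decays/day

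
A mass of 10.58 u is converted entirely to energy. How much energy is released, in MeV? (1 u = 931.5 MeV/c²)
E = mc² = 9855 MeV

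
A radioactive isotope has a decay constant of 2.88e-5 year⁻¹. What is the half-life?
t½ = ln(2)/λ = 24070 years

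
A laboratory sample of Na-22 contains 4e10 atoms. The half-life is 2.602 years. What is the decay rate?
A = λN = 1.066e10 decays/year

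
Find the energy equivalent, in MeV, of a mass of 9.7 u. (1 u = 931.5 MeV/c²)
E = mc² = 9036 MeV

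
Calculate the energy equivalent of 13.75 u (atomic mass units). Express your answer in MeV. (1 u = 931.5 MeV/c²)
E = mc² = 12810 MeV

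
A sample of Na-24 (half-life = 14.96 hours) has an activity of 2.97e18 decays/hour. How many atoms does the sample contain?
N = A/λ = 6.41e19 atoms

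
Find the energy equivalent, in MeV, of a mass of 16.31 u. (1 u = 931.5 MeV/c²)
E = mc² = 15190 MeV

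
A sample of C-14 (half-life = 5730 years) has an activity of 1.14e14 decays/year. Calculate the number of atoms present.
N = A/λ = 9.424e17 atoms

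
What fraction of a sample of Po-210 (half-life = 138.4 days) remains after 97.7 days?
N/N₀ = (1/2)^(t/t½) = 0.613 = 61.3%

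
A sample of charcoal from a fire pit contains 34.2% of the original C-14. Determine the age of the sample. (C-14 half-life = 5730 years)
Age = t½ × log₂(1/ratio) = 8870 years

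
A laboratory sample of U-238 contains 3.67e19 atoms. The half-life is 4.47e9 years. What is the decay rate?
A = λN = 5.691e9 decays/year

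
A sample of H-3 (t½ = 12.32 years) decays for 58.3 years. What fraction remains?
N/N₀ = (1/2)^(t/t½) = 0.03763 = 3.76%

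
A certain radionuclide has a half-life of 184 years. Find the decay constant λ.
λ = ln(2)/t½ = 0.003767 year⁻¹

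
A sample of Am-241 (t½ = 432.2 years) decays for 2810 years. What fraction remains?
N/N₀ = (1/2)^(t/t½) = 0.01104 = 1.1%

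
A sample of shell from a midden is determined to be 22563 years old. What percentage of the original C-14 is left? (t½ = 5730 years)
N/N₀ = (1/2)^(t/t½) = 0.06526 = 6.53%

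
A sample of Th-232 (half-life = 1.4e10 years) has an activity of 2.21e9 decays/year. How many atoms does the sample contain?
N = A/λ = 4.464e19 atoms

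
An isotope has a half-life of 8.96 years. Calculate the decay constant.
λ = ln(2)/t½ = 0.07736 year⁻¹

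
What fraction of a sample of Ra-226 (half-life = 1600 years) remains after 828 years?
N/N₀ = (1/2)^(t/t½) = 0.6986 = 69.9%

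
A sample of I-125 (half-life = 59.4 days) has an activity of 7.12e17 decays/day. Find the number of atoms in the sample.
N = A/λ = 6.102e19 atoms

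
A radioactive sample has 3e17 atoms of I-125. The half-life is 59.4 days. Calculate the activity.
A = λN = 3.501e15 decays/day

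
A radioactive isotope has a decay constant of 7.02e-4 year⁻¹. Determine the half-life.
t½ = ln(2)/λ = 987.4 years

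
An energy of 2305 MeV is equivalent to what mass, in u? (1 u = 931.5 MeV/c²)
m = E/c² = 2.475 u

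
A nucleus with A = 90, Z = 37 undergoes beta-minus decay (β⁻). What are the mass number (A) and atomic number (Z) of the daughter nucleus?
Daughter: A = 90, Z = 38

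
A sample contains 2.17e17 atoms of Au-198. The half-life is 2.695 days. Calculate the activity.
A = λN = 5.581e16 decays/day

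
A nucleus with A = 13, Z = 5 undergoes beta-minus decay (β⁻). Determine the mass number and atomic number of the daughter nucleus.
Daughter: A = 13, Z = 6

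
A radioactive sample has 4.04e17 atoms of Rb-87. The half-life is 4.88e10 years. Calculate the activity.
A = λN = 5.738e6 decays/year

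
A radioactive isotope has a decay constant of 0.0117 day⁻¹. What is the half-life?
t½ = ln(2)/λ = 59.24 days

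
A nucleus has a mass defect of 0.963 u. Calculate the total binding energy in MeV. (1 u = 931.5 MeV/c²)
B.E. = Δm × 931.5 = 897 MeV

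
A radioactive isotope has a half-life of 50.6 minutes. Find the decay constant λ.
λ = ln(2)/t½ = 0.0137 minute⁻¹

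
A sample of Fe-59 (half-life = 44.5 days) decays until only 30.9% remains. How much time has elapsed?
t = t½ × log₂(N₀/N) = 75.4 days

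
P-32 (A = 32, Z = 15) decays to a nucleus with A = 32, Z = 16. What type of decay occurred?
ΔA = 0, ΔZ = +1 ⇒ beta-minus decay (β⁻)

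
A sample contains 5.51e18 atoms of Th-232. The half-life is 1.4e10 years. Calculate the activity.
A = λN = 2.728e8 decays/year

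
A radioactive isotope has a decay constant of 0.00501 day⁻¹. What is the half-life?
t½ = ln(2)/λ = 138.4 days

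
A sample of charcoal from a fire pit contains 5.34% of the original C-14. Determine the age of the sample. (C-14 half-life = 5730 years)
Age = t½ × log₂(1/ratio) = 24220 years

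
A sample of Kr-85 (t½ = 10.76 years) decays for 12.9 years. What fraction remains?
N/N₀ = (1/2)^(t/t½) = 0.4356 = 43.6%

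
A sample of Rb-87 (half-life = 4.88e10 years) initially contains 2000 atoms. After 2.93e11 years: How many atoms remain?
N = N₀(1/2)^(t/t½) = 31.16 atoms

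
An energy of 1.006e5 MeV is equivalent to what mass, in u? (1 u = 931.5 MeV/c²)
m = E/c² = 108 u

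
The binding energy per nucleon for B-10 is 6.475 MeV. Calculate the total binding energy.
B.E. = 6.475 × 10 = 64.75 MeV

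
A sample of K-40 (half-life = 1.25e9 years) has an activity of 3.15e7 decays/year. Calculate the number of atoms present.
N = A/λ = 5.681e16 atoms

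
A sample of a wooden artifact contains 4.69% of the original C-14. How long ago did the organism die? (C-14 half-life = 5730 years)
Age = t½ × log₂(1/ratio) = 25290 years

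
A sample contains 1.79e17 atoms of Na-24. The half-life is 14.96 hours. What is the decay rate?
A = λN = 8.294e15 decays/hour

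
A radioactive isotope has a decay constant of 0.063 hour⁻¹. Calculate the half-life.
t½ = ln(2)/λ = 11 hours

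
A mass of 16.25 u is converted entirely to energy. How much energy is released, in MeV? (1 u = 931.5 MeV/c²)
E = mc² = 15140 MeV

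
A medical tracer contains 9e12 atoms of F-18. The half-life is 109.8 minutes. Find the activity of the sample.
A = λN = 5.682e10 decays/minute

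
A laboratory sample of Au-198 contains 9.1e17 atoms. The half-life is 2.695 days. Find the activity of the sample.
A = λN = 2.34e17 decays/day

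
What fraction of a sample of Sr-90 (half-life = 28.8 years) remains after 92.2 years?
N/N₀ = (1/2)^(t/t½) = 0.1087 = 10.9%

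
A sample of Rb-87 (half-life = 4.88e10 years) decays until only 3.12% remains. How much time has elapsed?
t = t½ × log₂(N₀/N) = 2.441e11 years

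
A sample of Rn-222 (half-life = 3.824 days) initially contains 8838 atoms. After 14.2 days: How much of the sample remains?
N = N₀(1/2)^(t/t½) = 673.8 atoms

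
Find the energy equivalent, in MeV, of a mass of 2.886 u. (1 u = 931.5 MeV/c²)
E = mc² = 2688 MeV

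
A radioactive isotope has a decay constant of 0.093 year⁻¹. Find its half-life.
t½ = ln(2)/λ = 7.453 years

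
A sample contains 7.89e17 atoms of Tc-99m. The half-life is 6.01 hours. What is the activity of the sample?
A = λN = 9.1e16 decays/hour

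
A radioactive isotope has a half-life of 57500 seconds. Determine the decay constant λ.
λ = ln(2)/t½ = 1.205e-5 second⁻¹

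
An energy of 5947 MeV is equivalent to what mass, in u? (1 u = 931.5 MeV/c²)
m = E/c² = 6.384 u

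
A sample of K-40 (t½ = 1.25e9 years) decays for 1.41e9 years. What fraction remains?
N/N₀ = (1/2)^(t/t½) = 0.4575 = 45.8%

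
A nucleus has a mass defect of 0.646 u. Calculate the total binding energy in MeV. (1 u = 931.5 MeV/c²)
B.E. = Δm × 931.5 = 601.7 MeV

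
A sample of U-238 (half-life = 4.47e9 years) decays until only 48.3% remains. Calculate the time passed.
t = t½ × log₂(N₀/N) = 4.693e9 years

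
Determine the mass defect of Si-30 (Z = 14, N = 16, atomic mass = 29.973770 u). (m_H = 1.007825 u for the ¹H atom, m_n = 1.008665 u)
Δm = Z·m_H + N·m_n − M = 0.2744 u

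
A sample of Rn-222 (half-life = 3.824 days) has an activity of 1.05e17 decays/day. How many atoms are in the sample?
N = A/λ = 5.793e17 atoms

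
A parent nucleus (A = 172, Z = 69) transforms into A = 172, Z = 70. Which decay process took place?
ΔA = 0, ΔZ = +1 ⇒ beta-minus decay (β⁻)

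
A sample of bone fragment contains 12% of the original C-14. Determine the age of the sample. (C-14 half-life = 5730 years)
Age = t½ × log₂(1/ratio) = 17530 years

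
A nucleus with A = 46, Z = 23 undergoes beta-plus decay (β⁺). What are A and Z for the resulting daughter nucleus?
Daughter: A = 46, Z = 22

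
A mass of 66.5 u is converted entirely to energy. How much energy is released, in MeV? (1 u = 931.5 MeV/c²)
E = mc² = 61940 MeV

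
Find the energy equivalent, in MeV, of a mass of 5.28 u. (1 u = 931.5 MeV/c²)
E = mc² = 4918 MeV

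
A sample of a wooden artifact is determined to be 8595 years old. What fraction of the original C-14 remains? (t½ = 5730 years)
N/N₀ = (1/2)^(t/t½) = 0.3536 = 35.4%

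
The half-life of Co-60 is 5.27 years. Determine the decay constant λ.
λ = ln(2)/t½ = 0.1315 year⁻¹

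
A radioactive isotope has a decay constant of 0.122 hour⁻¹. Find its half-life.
t½ = ln(2)/λ = 5.682 hours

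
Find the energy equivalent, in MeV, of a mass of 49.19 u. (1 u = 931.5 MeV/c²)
E = mc² = 45820 MeV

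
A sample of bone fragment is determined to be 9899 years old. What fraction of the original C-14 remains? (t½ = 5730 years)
N/N₀ = (1/2)^(t/t½) = 0.302 = 30.2%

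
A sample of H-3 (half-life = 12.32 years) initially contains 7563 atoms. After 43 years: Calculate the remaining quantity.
N = N₀(1/2)^(t/t½) = 673 atoms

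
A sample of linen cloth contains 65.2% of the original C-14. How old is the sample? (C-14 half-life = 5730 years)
Age = t½ × log₂(1/ratio) = 3536 years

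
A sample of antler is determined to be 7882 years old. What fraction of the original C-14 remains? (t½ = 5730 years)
N/N₀ = (1/2)^(t/t½) = 0.3854 = 38.5%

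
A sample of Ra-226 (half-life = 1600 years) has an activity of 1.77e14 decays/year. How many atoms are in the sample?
N = A/λ = 4.086e17 atoms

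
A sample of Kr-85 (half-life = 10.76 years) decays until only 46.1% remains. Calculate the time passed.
t = t½ × log₂(N₀/N) = 12.02 years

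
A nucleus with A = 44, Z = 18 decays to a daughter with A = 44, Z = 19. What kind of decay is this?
ΔA = 0, ΔZ = +1 ⇒ beta-minus decay (β⁻)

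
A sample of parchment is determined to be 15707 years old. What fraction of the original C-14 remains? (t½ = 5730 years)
N/N₀ = (1/2)^(t/t½) = 0.1496 = 15%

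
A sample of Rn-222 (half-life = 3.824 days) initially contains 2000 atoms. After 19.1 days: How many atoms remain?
N = N₀(1/2)^(t/t½) = 62.73 atoms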